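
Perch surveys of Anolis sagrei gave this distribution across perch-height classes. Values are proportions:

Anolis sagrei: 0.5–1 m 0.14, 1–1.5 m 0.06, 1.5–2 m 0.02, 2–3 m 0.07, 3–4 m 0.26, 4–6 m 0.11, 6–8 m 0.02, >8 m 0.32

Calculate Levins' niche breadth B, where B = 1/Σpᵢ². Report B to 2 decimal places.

4.74

Σpᵢ² = 0.14² + 0.06² + 0.02² + 0.07² + 0.26² + 0.11² + 0.02² + 0.32² = 0.0196 + 0.0036 + 0.0004 + 0.0049 + 0.0676 + 0.0121 + 0.0004 + 0.1024 = 0.2110
B = 1 / 0.2110 = 4.7393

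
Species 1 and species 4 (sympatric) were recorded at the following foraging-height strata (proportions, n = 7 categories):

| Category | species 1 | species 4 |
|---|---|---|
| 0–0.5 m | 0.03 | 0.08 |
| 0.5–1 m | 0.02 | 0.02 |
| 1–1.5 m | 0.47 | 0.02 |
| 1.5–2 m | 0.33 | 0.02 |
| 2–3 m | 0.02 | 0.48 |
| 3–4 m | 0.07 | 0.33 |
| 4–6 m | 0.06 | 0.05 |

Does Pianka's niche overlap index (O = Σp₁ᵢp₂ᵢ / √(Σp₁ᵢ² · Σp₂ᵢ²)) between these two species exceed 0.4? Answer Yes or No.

No

Σ p₁ᵢp₂ᵢ = 0.0024 + 0.0004 + 0.0094 + 0.0066 + 0.0096 + 0.0231 + 0.0030 = 0.0545
Σp_1ᵢ² = 0.03² + 0.02² + 0.47² + 0.33² + 0.02² + 0.07² + 0.06² = 0.0009 + 0.0004 + 0.2209 + 0.1089 + 0.0004 + 0.0049 + 0.0036 = 0.3400
Σp_2ᵢ² = 0.08² + 0.02² + 0.02² + 0.02² + 0.48² + 0.33² + 0.05² = 0.0064 + 0.0004 + 0.0004 + 0.0004 + 0.2304 + 0.1089 + 0.0025 = 0.3494
O = 0.0545 / √(0.3400 × 0.3494) = 0.0545 / 0.34467 = 0.1581
O = 0.1581 < 0.4 → No.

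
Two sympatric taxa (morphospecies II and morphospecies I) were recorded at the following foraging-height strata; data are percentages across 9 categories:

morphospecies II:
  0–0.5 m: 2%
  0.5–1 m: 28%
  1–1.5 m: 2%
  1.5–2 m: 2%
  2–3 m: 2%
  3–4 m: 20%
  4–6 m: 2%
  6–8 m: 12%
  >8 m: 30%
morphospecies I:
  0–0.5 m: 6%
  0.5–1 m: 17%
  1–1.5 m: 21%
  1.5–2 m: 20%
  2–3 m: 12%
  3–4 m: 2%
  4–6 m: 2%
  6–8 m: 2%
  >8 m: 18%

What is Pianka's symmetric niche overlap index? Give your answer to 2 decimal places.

0.62

Convert percentages to proportions (divide by 100).
Σ p₁ᵢp₂ᵢ = 0.0012 + 0.0476 + 0.0042 + 0.0040 + 0.0024 + 0.0040 + 0.0004 + 0.0024 + 0.0540 = 0.1202
Σp_1ᵢ² = 0.02² + 0.28² + 0.02² + 0.02² + 0.02² + 0.20² + 0.02² + 0.12² + 0.30² = 0.0004 + 0.0784 + 0.0004 + 0.0004 + 0.0004 + 0.0400 + 0.0004 + 0.0144 + 0.0900 = 0.2248
Σp_2ᵢ² = 0.06² + 0.17² + 0.21² + 0.20² + 0.12² + 0.02² + 0.02² + 0.02² + 0.18² = 0.0036 + 0.0289 + 0.0441 + 0.0400 + 0.0144 + 0.0004 + 0.0004 + 0.0004 + 0.0324 = 0.1646
O = 0.1202 / √(0.2248 × 0.1646) = 0.1202 / 0.19236 = 0.6249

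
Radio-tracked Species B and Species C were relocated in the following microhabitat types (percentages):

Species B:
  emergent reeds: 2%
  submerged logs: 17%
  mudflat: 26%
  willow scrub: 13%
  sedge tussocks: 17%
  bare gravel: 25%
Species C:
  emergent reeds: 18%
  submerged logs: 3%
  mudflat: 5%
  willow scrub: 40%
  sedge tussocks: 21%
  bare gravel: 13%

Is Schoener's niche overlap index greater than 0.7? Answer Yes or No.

No

Convert percentages to proportions (divide by 100).
Σ|p₁ᵢ − p₂ᵢ| = 0.16 + 0.14 + 0.21 + 0.27 + 0.04 + 0.12 = 0.94
D = 1 − ½ × 0.94 = 1 − 0.470 = 0.5300
D = 0.5300 < 0.7 → No.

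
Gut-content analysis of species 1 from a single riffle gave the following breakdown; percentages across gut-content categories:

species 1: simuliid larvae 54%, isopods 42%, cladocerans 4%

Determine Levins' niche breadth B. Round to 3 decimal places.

2.129

Convert percentages to proportions (divide by 100).
Σpᵢ² = 0.54² + 0.42² + 0.04² = 0.2916 + 0.1764 + 0.0016 = 0.4696
B = 1 / 0.4696 = 2.12947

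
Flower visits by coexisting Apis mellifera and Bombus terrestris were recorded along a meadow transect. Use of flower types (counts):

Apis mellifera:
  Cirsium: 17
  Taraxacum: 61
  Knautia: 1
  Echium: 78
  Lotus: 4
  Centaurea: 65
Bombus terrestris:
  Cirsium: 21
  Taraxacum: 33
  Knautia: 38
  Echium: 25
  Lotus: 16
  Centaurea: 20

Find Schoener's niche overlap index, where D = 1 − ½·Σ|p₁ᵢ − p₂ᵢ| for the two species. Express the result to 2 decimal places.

Proportions for Apis mellifera (n=226): 17/226=0.0752, 61/226=0.2699, 1/226=0.0044, 78/226=0.3451, 4/226=0.0177, 65/226=0.2876
Proportions for Bombus terrestris (n=153): 21/153=0.1373, 33/153=0.2157, 38/153=0.2484, 25/153=0.1634, 16/153=0.1046, 20/153=0.1307
Σ|p₁ᵢ − p₂ᵢ| = 0.0621 + 0.0542 + 0.2440 + 0.1817 + 0.0869 + 0.1569 = 0.7858
D = 1 − ½ × 0.7858 = 1 − 0.39290 = 0.60710

0.61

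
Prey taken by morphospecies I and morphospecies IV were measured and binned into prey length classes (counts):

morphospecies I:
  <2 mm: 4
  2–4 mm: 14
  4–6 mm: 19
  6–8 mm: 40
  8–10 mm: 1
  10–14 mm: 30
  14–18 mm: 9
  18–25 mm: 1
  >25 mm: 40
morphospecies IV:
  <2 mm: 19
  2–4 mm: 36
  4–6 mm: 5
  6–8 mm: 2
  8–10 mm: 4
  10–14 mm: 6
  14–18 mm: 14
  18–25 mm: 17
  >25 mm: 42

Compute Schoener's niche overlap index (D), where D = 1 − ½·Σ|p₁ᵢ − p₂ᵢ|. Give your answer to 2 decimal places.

0.53

Proportions for morphospecies I (n=158): 4/158=0.0253, 14/158=0.0886, 19/158=0.1203, 40/158=0.2532, 1/158=0.0063, 30/158=0.1899, 9/158=0.0570, 1/158=0.0063, 40/158=0.2532
Proportions for morphospecies IV (n=145): 19/145=0.1310, 36/145=0.2483, 5/145=0.0345, 2/145=0.0138, 4/145=0.0276, 6/145=0.0414, 14/145=0.0966, 17/145=0.1172, 42/145=0.2897
Σ|p₁ᵢ − p₂ᵢ| = 0.1057 + 0.1597 + 0.0858 + 0.2394 + 0.0213 + 0.1485 + 0.0396 + 0.1109 + 0.0365 = 0.9474
D = 1 − ½ × 0.9474 = 1 − 0.47370 = 0.52630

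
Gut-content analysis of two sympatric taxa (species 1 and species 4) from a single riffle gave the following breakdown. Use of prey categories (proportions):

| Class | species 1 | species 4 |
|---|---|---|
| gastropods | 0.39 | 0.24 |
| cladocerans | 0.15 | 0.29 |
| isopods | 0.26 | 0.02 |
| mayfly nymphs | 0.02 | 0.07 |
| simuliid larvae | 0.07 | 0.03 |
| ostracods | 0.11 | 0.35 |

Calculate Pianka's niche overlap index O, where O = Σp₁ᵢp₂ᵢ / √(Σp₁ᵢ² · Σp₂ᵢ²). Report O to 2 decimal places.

Σ p₁ᵢp₂ᵢ = 0.0936 + 0.0435 + 0.0052 + 0.0014 + 0.0021 + 0.0385 = 0.1843
Σp_1ᵢ² = 0.39² + 0.15² + 0.26² + 0.02² + 0.07² + 0.11² = 0.1521 + 0.0225 + 0.0676 + 0.0004 + 0.0049 + 0.0121 = 0.2596
Σp_2ᵢ² = 0.24² + 0.29² + 0.02² + 0.07² + 0.03² + 0.35² = 0.0576 + 0.0841 + 0.0004 + 0.0049 + 0.0009 + 0.1225 = 0.2704
O = 0.1843 / √(0.2596 × 0.2704) = 0.1843 / 0.26494 = 0.6956

0.70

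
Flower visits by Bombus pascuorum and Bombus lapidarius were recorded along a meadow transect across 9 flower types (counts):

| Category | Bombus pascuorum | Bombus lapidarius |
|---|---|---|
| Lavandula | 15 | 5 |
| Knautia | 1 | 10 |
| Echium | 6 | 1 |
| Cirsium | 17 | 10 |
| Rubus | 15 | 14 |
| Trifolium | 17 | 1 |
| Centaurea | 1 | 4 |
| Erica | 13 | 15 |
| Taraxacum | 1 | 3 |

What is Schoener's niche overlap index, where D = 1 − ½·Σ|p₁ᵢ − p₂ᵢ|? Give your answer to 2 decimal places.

Proportions for Bombus pascuorum (n=86): 15/86=0.1744, 1/86=0.0116, 6/86=0.0698, 17/86=0.1977, 15/86=0.1744, 17/86=0.1977, 1/86=0.0116, 13/86=0.1512, 1/86=0.0116
Proportions for Bombus lapidarius (n=63): 5/63=0.0794, 10/63=0.1587, 1/63=0.0159, 10/63=0.1587, 14/63=0.2222, 1/63=0.0159, 4/63=0.0635, 15/63=0.2381, 3/63=0.0476
Σ|p₁ᵢ − p₂ᵢ| = 0.0950 + 0.1471 + 0.0539 + 0.0390 + 0.0478 + 0.1818 + 0.0519 + 0.0869 + 0.0360 = 0.7394
D = 1 − ½ × 0.7394 = 1 − 0.36970 = 0.63030

0.63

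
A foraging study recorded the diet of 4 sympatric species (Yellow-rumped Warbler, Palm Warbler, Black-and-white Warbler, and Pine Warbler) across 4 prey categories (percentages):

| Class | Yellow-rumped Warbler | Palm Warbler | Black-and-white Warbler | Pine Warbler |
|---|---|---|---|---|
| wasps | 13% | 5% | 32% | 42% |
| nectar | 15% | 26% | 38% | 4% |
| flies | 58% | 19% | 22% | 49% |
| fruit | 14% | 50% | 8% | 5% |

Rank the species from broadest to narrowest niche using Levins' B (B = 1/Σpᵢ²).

Black-and-white Warbler > Palm Warbler > Yellow-rumped Warbler > Pine Warbler

Convert percentages to proportions (divide by 100).
Σp_Yellᵢ² = 0.13² + 0.15² + 0.58² + 0.14² = 0.0169 + 0.0225 + 0.3364 + 0.0196 = 0.3954
B_Yell = 1 / 0.3954 = 2.5291
Σp_Palmᵢ² = 0.05² + 0.26² + 0.19² + 0.50² = 0.0025 + 0.0676 + 0.0361 + 0.2500 = 0.3562
B_Palm = 1 / 0.3562 = 2.8074
Σp_Blacᵢ² = 0.32² + 0.38² + 0.22² + 0.08² = 0.1024 + 0.1444 + 0.0484 + 0.0064 = 0.3016
B_Blac = 1 / 0.3016 = 3.3156
Σp_Pineᵢ² = 0.42² + 0.04² + 0.49² + 0.05² = 0.1764 + 0.0016 + 0.2401 + 0.0025 = 0.4206
B_Pine = 1 / 0.4206 = 2.3776
Ranking by B (broadest → narrowest): Black-and-white Warbler (3.32) > Palm Warbler (2.81) > Yellow-rumped Warbler (2.53) > Pine Warbler (2.38)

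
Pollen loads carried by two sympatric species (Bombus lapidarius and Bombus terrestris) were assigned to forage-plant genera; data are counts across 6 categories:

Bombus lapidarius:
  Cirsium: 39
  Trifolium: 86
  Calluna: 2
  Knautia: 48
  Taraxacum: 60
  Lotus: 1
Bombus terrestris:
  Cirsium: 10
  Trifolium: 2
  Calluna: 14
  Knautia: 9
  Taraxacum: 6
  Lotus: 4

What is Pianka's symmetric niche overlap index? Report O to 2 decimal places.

Proportions for Bombus lapidarius (n=236): 39/236=0.1653, 86/236=0.3644, 2/236=0.0085, 48/236=0.2034, 60/236=0.2542, 1/236=0.0042
Proportions for Bombus terrestris (n=45): 10/45=0.2222, 2/45=0.0444, 14/45=0.3111, 9/45=0.2000, 6/45=0.1333, 4/45=0.0889
Σ p₁ᵢp₂ᵢ = 0.036730 + 0.016179 + 0.002644 + 0.040680 + 0.033885 + 0.000373 = 0.130491
Σp_1ᵢ² = 0.1653² + 0.3644² + 0.0085² + 0.2034² + 0.2542² + 0.0042² = 0.027324 + 0.132787 + 0.000072 + 0.041372 + 0.064618 + 0.000018 = 0.266191
Σp_2ᵢ² = 0.2222² + 0.0444² + 0.3111² + 0.2000² + 0.1333² + 0.0889² = 0.049373 + 0.001971 + 0.096783 + 0.040000 + 0.017769 + 0.007903 = 0.213799
O = 0.130491 / √(0.266191 × 0.213799) = 0.130491 / 0.2385610 = 0.5470

0.55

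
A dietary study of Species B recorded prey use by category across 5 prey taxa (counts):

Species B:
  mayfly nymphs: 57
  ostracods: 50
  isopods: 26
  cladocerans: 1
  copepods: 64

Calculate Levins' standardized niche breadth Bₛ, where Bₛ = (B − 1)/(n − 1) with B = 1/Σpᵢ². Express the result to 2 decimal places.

Proportions for Species B (n=198): 57/198=0.2879, 50/198=0.2525, 26/198=0.1313, 1/198=0.0051, 64/198=0.3232
Σpᵢ² = 0.2879² + 0.2525² + 0.1313² + 0.0051² + 0.3232² = 0.082886 + 0.063756 + 0.017240 + 0.000026 + 0.104458 = 0.268366
B = 1 / 0.268366 = 3.7263
Bₛ = (B − 1)/(n − 1) = (3.7263 − 1)/(5 − 1) = 2.7263/4 = 0.6816

0.68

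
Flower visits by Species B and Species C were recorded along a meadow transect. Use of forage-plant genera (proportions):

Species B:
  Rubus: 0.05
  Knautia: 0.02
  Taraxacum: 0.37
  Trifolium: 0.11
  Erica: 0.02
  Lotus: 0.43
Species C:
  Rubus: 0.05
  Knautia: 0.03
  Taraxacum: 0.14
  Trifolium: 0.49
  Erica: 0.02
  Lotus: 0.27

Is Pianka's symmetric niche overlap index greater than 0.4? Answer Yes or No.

Σ p₁ᵢp₂ᵢ = 0.0025 + 0.0006 + 0.0518 + 0.0539 + 0.0004 + 0.1161 = 0.2253
Σp_1ᵢ² = 0.05² + 0.02² + 0.37² + 0.11² + 0.02² + 0.43² = 0.0025 + 0.0004 + 0.1369 + 0.0121 + 0.0004 + 0.1849 = 0.3372
Σp_2ᵢ² = 0.05² + 0.03² + 0.14² + 0.49² + 0.02² + 0.27² = 0.0025 + 0.0009 + 0.0196 + 0.2401 + 0.0004 + 0.0729 = 0.3364
O = 0.2253 / √(0.3372 × 0.3364) = 0.2253 / 0.33680 = 0.6689
O = 0.6689 > 0.4 → Yes.

Yes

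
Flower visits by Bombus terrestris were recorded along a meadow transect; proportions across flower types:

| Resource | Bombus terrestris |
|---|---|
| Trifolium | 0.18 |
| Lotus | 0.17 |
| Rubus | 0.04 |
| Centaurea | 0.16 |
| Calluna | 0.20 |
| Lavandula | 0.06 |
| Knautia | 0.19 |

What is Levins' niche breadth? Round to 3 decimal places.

5.945

Σpᵢ² = 0.18² + 0.17² + 0.04² + 0.16² + 0.20² + 0.06² + 0.19² = 0.0324 + 0.0289 + 0.0016 + 0.0256 + 0.0400 + 0.0036 + 0.0361 = 0.1682
B = 1 / 0.1682 = 5.94530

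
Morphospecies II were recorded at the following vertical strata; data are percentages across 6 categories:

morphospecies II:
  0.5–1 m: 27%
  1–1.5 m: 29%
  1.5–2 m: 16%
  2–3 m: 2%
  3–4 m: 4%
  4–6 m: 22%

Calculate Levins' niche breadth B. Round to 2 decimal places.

4.29

Convert percentages to proportions (divide by 100).
Σpᵢ² = 0.27² + 0.29² + 0.16² + 0.02² + 0.04² + 0.22² = 0.0729 + 0.0841 + 0.0256 + 0.0004 + 0.0016 + 0.0484 = 0.2330
B = 1 / 0.2330 = 4.2918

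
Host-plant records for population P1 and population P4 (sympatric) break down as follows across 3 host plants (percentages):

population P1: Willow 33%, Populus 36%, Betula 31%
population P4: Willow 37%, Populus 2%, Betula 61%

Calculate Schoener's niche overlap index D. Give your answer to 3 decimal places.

Convert percentages to proportions (divide by 100).
Σ|p₁ᵢ − p₂ᵢ| = 0.04 + 0.34 + 0.30 = 0.68
D = 1 − ½ × 0.68 = 1 − 0.340 = 0.66000

0.660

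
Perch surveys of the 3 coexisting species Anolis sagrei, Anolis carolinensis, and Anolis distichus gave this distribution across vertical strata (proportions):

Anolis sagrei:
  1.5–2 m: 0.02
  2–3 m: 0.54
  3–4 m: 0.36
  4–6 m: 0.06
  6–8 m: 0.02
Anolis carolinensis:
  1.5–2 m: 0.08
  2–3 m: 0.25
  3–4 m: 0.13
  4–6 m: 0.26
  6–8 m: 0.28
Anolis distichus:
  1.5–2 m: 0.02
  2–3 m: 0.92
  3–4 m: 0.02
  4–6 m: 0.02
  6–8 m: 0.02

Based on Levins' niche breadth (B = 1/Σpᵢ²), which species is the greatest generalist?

Σp_sagrᵢ² = 0.02² + 0.54² + 0.36² + 0.06² + 0.02² = 0.0004 + 0.2916 + 0.1296 + 0.0036 + 0.0004 = 0.4256
B_sagr = 1 / 0.4256 = 2.3496
Σp_caroᵢ² = 0.08² + 0.25² + 0.13² + 0.26² + 0.28² = 0.0064 + 0.0625 + 0.0169 + 0.0676 + 0.0784 = 0.2318
B_caro = 1 / 0.2318 = 4.3141
Σp_distᵢ² = 0.02² + 0.92² + 0.02² + 0.02² + 0.02² = 0.0004 + 0.8464 + 0.0004 + 0.0004 + 0.0004 = 0.8480
B_dist = 1 / 0.8480 = 1.1792
Highest B → broadest niche (most generalist): Anolis carolinensis (B = 4.31).

Anolis carolinensis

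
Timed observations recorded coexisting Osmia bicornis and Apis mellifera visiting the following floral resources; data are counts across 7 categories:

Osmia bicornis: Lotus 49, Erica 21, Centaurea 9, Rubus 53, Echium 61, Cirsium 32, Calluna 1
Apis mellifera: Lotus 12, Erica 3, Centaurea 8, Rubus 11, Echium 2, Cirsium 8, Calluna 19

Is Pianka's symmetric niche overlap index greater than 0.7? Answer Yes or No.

Proportions for Osmia bicornis (n=226): 49/226=0.2168, 21/226=0.0929, 9/226=0.0398, 53/226=0.2345, 61/226=0.2699, 32/226=0.1416, 1/226=0.0044
Proportions for Apis mellifera (n=63): 12/63=0.1905, 3/63=0.0476, 8/63=0.1270, 11/63=0.1746, 2/63=0.0317, 8/63=0.1270, 19/63=0.3016
Σ p₁ᵢp₂ᵢ = 0.041300 + 0.004422 + 0.005055 + 0.040944 + 0.008556 + 0.017983 + 0.001327 = 0.119587
Σp_1ᵢ² = 0.2168² + 0.0929² + 0.0398² + 0.2345² + 0.2699² + 0.1416² + 0.0044² = 0.047002 + 0.008630 + 0.001584 + 0.054990 + 0.072846 + 0.020051 + 0.000019 = 0.205122
Σp_2ᵢ² = 0.1905² + 0.0476² + 0.1270² + 0.1746² + 0.0317² + 0.1270² + 0.3016² = 0.036290 + 0.002266 + 0.016129 + 0.030485 + 0.001005 + 0.016129 + 0.090963 = 0.193267
O = 0.119587 / √(0.205122 × 0.193267) = 0.119587 / 0.1991063 = 0.6006
O = 0.6006 < 0.7 → No.

No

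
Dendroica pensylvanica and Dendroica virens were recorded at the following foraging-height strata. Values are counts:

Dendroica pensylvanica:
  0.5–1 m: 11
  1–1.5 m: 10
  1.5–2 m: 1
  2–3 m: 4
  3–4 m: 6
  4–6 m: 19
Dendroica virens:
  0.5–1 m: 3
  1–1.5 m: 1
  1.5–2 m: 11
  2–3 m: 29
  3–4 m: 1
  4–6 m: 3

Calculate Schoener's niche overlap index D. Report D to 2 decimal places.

0.26

Proportions for Dendroica pensylvanica (n=51): 11/51=0.2157, 10/51=0.1961, 1/51=0.0196, 4/51=0.0784, 6/51=0.1176, 19/51=0.3725
Proportions for Dendroica virens (n=48): 3/48=0.0625, 1/48=0.0208, 11/48=0.2292, 29/48=0.6042, 1/48=0.0208, 3/48=0.0625
Σ|p₁ᵢ − p₂ᵢ| = 0.1532 + 0.1753 + 0.2096 + 0.5258 + 0.0968 + 0.3100 = 1.4707
D = 1 − ½ × 1.4707 = 1 − 0.73535 = 0.26465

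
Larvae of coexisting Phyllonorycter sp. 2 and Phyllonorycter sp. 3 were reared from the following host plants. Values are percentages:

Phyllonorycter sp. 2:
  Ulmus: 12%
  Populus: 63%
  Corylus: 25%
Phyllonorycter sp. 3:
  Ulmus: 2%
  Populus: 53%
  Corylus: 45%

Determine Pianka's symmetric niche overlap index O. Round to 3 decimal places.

Convert percentages to proportions (divide by 100).
Σ p₁ᵢp₂ᵢ = 0.0024 + 0.3339 + 0.1125 = 0.4488
Σp_1ᵢ² = 0.12² + 0.63² + 0.25² = 0.0144 + 0.3969 + 0.0625 = 0.4738
Σp_2ᵢ² = 0.02² + 0.53² + 0.45² = 0.0004 + 0.2809 + 0.2025 = 0.4838
O = 0.4488 / √(0.4738 × 0.4838) = 0.4488 / 0.478774 = 0.93739

0.937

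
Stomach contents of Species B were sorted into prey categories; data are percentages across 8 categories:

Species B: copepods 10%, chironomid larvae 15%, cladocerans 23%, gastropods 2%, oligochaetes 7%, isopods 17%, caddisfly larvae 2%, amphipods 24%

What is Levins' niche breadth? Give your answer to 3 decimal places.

Convert percentages to proportions (divide by 100).
Σpᵢ² = 0.10² + 0.15² + 0.23² + 0.02² + 0.07² + 0.17² + 0.02² + 0.24² = 0.0100 + 0.0225 + 0.0529 + 0.0004 + 0.0049 + 0.0289 + 0.0004 + 0.0576 = 0.1776
B = 1 / 0.1776 = 5.63063

5.631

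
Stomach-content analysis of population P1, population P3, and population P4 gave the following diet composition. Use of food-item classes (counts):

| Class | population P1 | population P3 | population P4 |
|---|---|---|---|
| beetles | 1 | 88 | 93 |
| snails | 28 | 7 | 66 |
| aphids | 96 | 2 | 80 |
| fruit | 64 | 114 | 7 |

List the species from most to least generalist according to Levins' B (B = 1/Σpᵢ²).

Proportions for population P1 (n=189): 1/189=0.0053, 28/189=0.1481, 96/189=0.5079, 64/189=0.3386
Proportions for population P3 (n=211): 88/211=0.4171, 7/211=0.0332, 2/211=0.0095, 114/211=0.5403
Proportions for population P4 (n=246): 93/246=0.3780, 66/246=0.2683, 80/246=0.3252, 7/246=0.0285
Σp_P1ᵢ² = 0.0053² + 0.1481² + 0.5079² + 0.3386² = 0.000028 + 0.021934 + 0.257962 + 0.114650 = 0.394574
B_P1 = 1 / 0.394574 = 2.5344
Σp_P3ᵢ² = 0.4171² + 0.0332² + 0.0095² + 0.5403² = 0.173972 + 0.001102 + 0.000090 + 0.291924 = 0.467088
B_P3 = 1 / 0.467088 = 2.1409
Σp_P4ᵢ² = 0.3780² + 0.2683² + 0.3252² + 0.0285² = 0.142884 + 0.071985 + 0.105755 + 0.000812 = 0.321436
B_P4 = 1 / 0.321436 = 3.1110
Ranking by B (broadest → narrowest): population P4 (3.11) > population P1 (2.53) > population P3 (2.14)

population P4 > population P1 > population P3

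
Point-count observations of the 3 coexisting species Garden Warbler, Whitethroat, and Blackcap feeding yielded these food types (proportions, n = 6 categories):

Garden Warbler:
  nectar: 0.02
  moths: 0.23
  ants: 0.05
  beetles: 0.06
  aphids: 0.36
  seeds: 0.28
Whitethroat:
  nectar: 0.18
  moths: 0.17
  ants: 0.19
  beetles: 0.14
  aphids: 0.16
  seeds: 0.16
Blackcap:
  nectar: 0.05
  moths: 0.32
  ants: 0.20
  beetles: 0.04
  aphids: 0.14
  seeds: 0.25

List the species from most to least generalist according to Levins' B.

Σp_Warbᵢ² = 0.02² + 0.23² + 0.05² + 0.06² + 0.36² + 0.28² = 0.0004 + 0.0529 + 0.0025 + 0.0036 + 0.1296 + 0.0784 = 0.2674
B_Warb = 1 / 0.2674 = 3.7397
Σp_Whitᵢ² = 0.18² + 0.17² + 0.19² + 0.14² + 0.16² + 0.16² = 0.0324 + 0.0289 + 0.0361 + 0.0196 + 0.0256 + 0.0256 = 0.1682
B_Whit = 1 / 0.1682 = 5.9453
Σp_Blacᵢ² = 0.05² + 0.32² + 0.20² + 0.04² + 0.14² + 0.25² = 0.0025 + 0.1024 + 0.0400 + 0.0016 + 0.0196 + 0.0625 = 0.2286
B_Blac = 1 / 0.2286 = 4.3745
Ranking by B (broadest → narrowest): Whitethroat (5.95) > Blackcap (4.37) > Garden Warbler (3.74)

Whitethroat > Blackcap > Garden Warbler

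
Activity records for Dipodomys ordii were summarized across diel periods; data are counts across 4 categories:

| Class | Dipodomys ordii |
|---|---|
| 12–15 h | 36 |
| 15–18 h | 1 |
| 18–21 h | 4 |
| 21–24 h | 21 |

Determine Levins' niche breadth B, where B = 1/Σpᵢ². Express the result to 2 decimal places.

Proportions for Dipodomys ordii (n=62): 36/62=0.5806, 1/62=0.0161, 4/62=0.0645, 21/62=0.3387
Σpᵢ² = 0.5806² + 0.0161² + 0.0645² + 0.3387² = 0.337096 + 0.000259 + 0.004160 + 0.114718 = 0.456233
B = 1 / 0.456233 = 2.1919

2.19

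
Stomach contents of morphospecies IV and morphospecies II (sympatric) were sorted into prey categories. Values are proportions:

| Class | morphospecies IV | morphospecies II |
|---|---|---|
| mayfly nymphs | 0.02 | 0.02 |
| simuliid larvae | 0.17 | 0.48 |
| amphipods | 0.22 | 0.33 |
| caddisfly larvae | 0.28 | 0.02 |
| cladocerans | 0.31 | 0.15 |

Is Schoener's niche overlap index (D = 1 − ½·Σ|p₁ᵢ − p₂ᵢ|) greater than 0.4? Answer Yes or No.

Yes

Σ|p₁ᵢ − p₂ᵢ| = 0.00 + 0.31 + 0.11 + 0.26 + 0.16 = 0.84
D = 1 − ½ × 0.84 = 1 − 0.420 = 0.5800
D = 0.5800 > 0.4 → Yes.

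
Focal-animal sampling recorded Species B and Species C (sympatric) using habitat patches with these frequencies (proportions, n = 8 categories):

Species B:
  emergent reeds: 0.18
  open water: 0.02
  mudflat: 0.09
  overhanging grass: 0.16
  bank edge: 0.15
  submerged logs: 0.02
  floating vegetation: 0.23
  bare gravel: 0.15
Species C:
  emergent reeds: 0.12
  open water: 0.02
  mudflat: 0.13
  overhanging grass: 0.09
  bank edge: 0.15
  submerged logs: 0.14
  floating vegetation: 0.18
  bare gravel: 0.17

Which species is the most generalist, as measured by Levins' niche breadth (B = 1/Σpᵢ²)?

Σp_Bᵢ² = 0.18² + 0.02² + 0.09² + 0.16² + 0.15² + 0.02² + 0.23² + 0.15² = 0.0324 + 0.0004 + 0.0081 + 0.0256 + 0.0225 + 0.0004 + 0.0529 + 0.0225 = 0.1648
B_B = 1 / 0.1648 = 6.0680
Σp_Cᵢ² = 0.12² + 0.02² + 0.13² + 0.09² + 0.15² + 0.14² + 0.18² + 0.17² = 0.0144 + 0.0004 + 0.0169 + 0.0081 + 0.0225 + 0.0196 + 0.0324 + 0.0289 = 0.1432
B_C = 1 / 0.1432 = 6.9832
Highest B → broadest niche (most generalist): Species C (B = 6.98).

Species C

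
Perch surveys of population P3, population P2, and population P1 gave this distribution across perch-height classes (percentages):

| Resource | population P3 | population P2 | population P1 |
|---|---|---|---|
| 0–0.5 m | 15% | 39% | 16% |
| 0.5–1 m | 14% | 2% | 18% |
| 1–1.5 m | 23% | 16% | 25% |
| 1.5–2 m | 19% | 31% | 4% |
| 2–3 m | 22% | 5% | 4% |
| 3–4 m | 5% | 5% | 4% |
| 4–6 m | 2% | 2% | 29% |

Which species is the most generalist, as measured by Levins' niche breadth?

Convert percentages to proportions (divide by 100).
Σp_P3ᵢ² = 0.15² + 0.14² + 0.23² + 0.19² + 0.22² + 0.05² + 0.02² = 0.0225 + 0.0196 + 0.0529 + 0.0361 + 0.0484 + 0.0025 + 0.0004 = 0.1824
B_P3 = 1 / 0.1824 = 5.4825
Σp_P2ᵢ² = 0.39² + 0.02² + 0.16² + 0.31² + 0.05² + 0.05² + 0.02² = 0.1521 + 0.0004 + 0.0256 + 0.0961 + 0.0025 + 0.0025 + 0.0004 = 0.2796
B_P2 = 1 / 0.2796 = 3.5765
Σp_P1ᵢ² = 0.16² + 0.18² + 0.25² + 0.04² + 0.04² + 0.04² + 0.29² = 0.0256 + 0.0324 + 0.0625 + 0.0016 + 0.0016 + 0.0016 + 0.0841 = 0.2094
B_P1 = 1 / 0.2094 = 4.7755
Highest B → broadest niche (most generalist): population P3 (B = 5.48).

population P3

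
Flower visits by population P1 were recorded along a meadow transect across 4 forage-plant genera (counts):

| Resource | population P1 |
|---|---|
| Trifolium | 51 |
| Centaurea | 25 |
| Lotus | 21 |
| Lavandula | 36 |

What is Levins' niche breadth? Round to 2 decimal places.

Proportions for population P1 (n=133): 51/133=0.3835, 25/133=0.1880, 21/133=0.1579, 36/133=0.2707
Σpᵢ² = 0.3835² + 0.1880² + 0.1579² + 0.2707² = 0.147072 + 0.035344 + 0.024932 + 0.073278 = 0.280626
B = 1 / 0.280626 = 3.5635

3.56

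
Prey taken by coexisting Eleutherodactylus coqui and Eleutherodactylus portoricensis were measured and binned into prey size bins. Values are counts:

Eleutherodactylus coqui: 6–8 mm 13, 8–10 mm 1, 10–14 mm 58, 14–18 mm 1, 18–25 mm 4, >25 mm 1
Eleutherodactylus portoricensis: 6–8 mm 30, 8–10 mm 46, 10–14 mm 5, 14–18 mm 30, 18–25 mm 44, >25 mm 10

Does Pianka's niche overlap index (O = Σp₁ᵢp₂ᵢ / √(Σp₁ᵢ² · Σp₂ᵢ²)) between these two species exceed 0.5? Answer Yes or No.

Proportions for Eleutherodactylus coqui (n=78): 13/78=0.1667, 1/78=0.0128, 58/78=0.7436, 1/78=0.0128, 4/78=0.0513, 1/78=0.0128
Proportions for Eleutherodactylus portoricensis (n=165): 30/165=0.1818, 46/165=0.2788, 5/165=0.0303, 30/165=0.1818, 44/165=0.2667, 10/165=0.0606
Σ p₁ᵢp₂ᵢ = 0.030306 + 0.003569 + 0.022531 + 0.002327 + 0.013682 + 0.000776 = 0.073191
Σp_1ᵢ² = 0.1667² + 0.0128² + 0.7436² + 0.0128² + 0.0513² + 0.0128² = 0.027789 + 0.000164 + 0.552941 + 0.000164 + 0.002632 + 0.000164 = 0.583854
Σp_2ᵢ² = 0.1818² + 0.2788² + 0.0303² + 0.1818² + 0.2667² + 0.0606² = 0.033051 + 0.077729 + 0.000918 + 0.033051 + 0.071129 + 0.003672 = 0.219550
O = 0.073191 / √(0.583854 × 0.219550) = 0.073191 / 0.3580295 = 0.2044
O = 0.2044 < 0.5 → No.

No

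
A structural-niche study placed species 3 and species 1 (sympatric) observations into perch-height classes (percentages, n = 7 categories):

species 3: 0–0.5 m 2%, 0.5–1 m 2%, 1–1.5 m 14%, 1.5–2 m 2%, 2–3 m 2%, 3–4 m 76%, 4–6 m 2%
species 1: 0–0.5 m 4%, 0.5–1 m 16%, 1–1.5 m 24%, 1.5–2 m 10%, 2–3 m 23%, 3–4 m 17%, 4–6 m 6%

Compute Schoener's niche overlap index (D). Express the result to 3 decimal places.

0.410

Convert percentages to proportions (divide by 100).
Σ|p₁ᵢ − p₂ᵢ| = 0.02 + 0.14 + 0.10 + 0.08 + 0.21 + 0.59 + 0.04 = 1.18
D = 1 − ½ × 1.18 = 1 − 0.590 = 0.41000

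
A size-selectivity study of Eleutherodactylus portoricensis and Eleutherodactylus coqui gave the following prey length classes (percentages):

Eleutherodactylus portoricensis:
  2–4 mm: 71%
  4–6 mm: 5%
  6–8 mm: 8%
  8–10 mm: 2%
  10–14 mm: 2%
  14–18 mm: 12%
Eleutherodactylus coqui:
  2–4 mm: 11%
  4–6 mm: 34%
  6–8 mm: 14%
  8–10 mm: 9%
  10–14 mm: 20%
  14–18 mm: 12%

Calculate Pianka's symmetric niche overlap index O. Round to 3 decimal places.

0.380

Convert percentages to proportions (divide by 100).
Σ p₁ᵢp₂ᵢ = 0.0781 + 0.0170 + 0.0112 + 0.0018 + 0.0040 + 0.0144 = 0.1265
Σp_1ᵢ² = 0.71² + 0.05² + 0.08² + 0.02² + 0.02² + 0.12² = 0.5041 + 0.0025 + 0.0064 + 0.0004 + 0.0004 + 0.0144 = 0.5282
Σp_2ᵢ² = 0.11² + 0.34² + 0.14² + 0.09² + 0.20² + 0.12² = 0.0121 + 0.1156 + 0.0196 + 0.0081 + 0.0400 + 0.0144 = 0.2098
O = 0.1265 / √(0.5282 × 0.2098) = 0.1265 / 0.332891 = 0.38000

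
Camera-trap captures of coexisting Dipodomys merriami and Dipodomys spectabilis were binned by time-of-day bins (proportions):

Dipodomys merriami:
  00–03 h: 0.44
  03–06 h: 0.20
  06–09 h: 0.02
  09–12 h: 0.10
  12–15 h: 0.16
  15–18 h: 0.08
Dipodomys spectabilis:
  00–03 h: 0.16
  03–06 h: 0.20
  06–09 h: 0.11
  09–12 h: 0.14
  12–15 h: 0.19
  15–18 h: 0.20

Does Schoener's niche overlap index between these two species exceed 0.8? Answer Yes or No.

Σ|p₁ᵢ − p₂ᵢ| = 0.28 + 0.00 + 0.09 + 0.04 + 0.03 + 0.12 = 0.56
D = 1 − ½ × 0.56 = 1 − 0.280 = 0.7200
D = 0.7200 < 0.8 → No.

No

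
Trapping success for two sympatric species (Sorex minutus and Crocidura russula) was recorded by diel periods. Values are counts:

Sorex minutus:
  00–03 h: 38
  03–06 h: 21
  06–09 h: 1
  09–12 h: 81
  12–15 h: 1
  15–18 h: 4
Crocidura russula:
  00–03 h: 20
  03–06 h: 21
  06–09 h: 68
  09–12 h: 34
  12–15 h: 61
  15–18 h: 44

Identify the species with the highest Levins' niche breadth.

Crocidura russula

Proportions for Sorex minutus (n=146): 38/146=0.2603, 21/146=0.1438, 1/146=0.0068, 81/146=0.5548, 1/146=0.0068, 4/146=0.0274
Proportions for Crocidura russula (n=248): 20/248=0.0806, 21/248=0.0847, 68/248=0.2742, 34/248=0.1371, 61/248=0.2460, 44/248=0.1774
Σp_minuᵢ² = 0.2603² + 0.1438² + 0.0068² + 0.5548² + 0.0068² + 0.0274² = 0.067756 + 0.020678 + 0.000046 + 0.307803 + 0.000046 + 0.000751 = 0.397080
B_minu = 1 / 0.397080 = 2.5184
Σp_russᵢ² = 0.0806² + 0.0847² + 0.2742² + 0.1371² + 0.2460² + 0.1774² = 0.006496 + 0.007174 + 0.075186 + 0.018796 + 0.060516 + 0.031471 = 0.199639
B_russ = 1 / 0.199639 = 5.0090
Highest B → broadest niche (most generalist): Crocidura russula (B = 5.01).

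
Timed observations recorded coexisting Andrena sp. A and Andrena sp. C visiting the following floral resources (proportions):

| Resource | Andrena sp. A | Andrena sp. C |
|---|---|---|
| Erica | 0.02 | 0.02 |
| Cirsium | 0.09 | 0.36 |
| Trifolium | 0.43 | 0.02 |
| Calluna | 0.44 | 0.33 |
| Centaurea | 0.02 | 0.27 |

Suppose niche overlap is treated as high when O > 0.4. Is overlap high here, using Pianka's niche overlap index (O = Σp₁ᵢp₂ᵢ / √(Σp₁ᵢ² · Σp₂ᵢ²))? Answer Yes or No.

Σ p₁ᵢp₂ᵢ = 0.0004 + 0.0324 + 0.0086 + 0.1452 + 0.0054 = 0.1920
Σp_1ᵢ² = 0.02² + 0.09² + 0.43² + 0.44² + 0.02² = 0.0004 + 0.0081 + 0.1849 + 0.1936 + 0.0004 = 0.3874
Σp_2ᵢ² = 0.02² + 0.36² + 0.02² + 0.33² + 0.27² = 0.0004 + 0.1296 + 0.0004 + 0.1089 + 0.0729 = 0.3122
O = 0.1920 / √(0.3874 × 0.3122) = 0.1920 / 0.34777 = 0.5521
O = 0.5521 > 0.4 → Yes.

Yes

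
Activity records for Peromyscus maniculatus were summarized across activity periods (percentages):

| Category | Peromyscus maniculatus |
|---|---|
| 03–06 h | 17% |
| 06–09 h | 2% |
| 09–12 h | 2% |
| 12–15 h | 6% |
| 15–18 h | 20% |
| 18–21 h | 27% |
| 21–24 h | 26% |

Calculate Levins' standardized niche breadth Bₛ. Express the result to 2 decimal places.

0.61

Convert percentages to proportions (divide by 100).
Σpᵢ² = 0.17² + 0.02² + 0.02² + 0.06² + 0.20² + 0.27² + 0.26² = 0.0289 + 0.0004 + 0.0004 + 0.0036 + 0.0400 + 0.0729 + 0.0676 = 0.2138
B = 1 / 0.2138 = 4.6773
Bₛ = (B − 1)/(n − 1) = (4.6773 − 1)/(7 − 1) = 3.6773/6 = 0.6129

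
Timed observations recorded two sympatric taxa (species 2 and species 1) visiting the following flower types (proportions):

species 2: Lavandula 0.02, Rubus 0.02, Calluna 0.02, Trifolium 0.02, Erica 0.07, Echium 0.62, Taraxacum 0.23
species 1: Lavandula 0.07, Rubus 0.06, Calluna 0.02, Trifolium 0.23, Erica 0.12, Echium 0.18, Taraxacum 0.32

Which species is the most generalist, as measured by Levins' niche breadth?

species 1

Σp_2ᵢ² = 0.02² + 0.02² + 0.02² + 0.02² + 0.07² + 0.62² + 0.23² = 0.0004 + 0.0004 + 0.0004 + 0.0004 + 0.0049 + 0.3844 + 0.0529 = 0.4438
B_2 = 1 / 0.4438 = 2.2533
Σp_1ᵢ² = 0.07² + 0.06² + 0.02² + 0.23² + 0.12² + 0.18² + 0.32² = 0.0049 + 0.0036 + 0.0004 + 0.0529 + 0.0144 + 0.0324 + 0.1024 = 0.2110
B_1 = 1 / 0.2110 = 4.7393
Highest B → broadest niche (most generalist): species 1 (B = 4.74).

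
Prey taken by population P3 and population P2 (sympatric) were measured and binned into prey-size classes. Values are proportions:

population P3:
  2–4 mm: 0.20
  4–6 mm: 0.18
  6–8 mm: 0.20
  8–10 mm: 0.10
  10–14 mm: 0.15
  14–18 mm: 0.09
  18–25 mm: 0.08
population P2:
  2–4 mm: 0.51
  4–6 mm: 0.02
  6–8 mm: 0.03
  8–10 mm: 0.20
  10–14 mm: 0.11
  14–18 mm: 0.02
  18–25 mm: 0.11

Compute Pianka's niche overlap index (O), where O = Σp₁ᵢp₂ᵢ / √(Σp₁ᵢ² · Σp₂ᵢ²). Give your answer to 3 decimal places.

Σ p₁ᵢp₂ᵢ = 0.1020 + 0.0036 + 0.0060 + 0.0200 + 0.0165 + 0.0018 + 0.0088 = 0.1587
Σp_1ᵢ² = 0.20² + 0.18² + 0.20² + 0.10² + 0.15² + 0.09² + 0.08² = 0.0400 + 0.0324 + 0.0400 + 0.0100 + 0.0225 + 0.0081 + 0.0064 = 0.1594
Σp_2ᵢ² = 0.51² + 0.02² + 0.03² + 0.20² + 0.11² + 0.02² + 0.11² = 0.2601 + 0.0004 + 0.0009 + 0.0400 + 0.0121 + 0.0004 + 0.0121 = 0.3260
O = 0.1587 / √(0.1594 × 0.3260) = 0.1587 / 0.227957 = 0.69618

0.696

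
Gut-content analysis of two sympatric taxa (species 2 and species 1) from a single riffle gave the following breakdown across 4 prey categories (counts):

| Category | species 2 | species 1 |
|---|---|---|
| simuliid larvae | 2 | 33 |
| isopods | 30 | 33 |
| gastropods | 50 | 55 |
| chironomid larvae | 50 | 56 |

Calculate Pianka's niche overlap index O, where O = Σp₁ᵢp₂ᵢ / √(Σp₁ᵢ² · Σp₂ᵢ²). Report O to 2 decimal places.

Proportions for species 2 (n=132): 2/132=0.0152, 30/132=0.2273, 50/132=0.3788, 50/132=0.3788
Proportions for species 1 (n=177): 33/177=0.1864, 33/177=0.1864, 55/177=0.3107, 56/177=0.3164
Σ p₁ᵢp₂ᵢ = 0.002833 + 0.042369 + 0.117693 + 0.119852 = 0.282747
Σp_1ᵢ² = 0.0152² + 0.2273² + 0.3788² + 0.3788² = 0.000231 + 0.051665 + 0.143489 + 0.143489 = 0.338874
Σp_2ᵢ² = 0.1864² + 0.1864² + 0.3107² + 0.3164² = 0.034745 + 0.034745 + 0.096534 + 0.100109 = 0.266133
O = 0.282747 / √(0.338874 × 0.266133) = 0.282747 / 0.3003091 = 0.9415

0.94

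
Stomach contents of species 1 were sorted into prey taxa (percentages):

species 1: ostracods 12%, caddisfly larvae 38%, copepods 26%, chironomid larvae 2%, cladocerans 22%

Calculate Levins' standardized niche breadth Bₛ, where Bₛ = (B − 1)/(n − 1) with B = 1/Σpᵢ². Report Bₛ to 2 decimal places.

0.66

Convert percentages to proportions (divide by 100).
Σpᵢ² = 0.12² + 0.38² + 0.26² + 0.02² + 0.22² = 0.0144 + 0.1444 + 0.0676 + 0.0004 + 0.0484 = 0.2752
B = 1 / 0.2752 = 3.6337
Bₛ = (B − 1)/(n − 1) = (3.6337 − 1)/(5 − 1) = 2.6337/4 = 0.6584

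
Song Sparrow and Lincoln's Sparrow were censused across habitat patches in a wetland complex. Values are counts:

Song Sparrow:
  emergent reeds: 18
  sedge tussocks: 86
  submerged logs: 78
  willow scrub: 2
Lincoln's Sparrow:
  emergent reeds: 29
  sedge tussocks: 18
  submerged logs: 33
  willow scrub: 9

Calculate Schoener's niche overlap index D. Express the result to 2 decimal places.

0.68

Proportions for Song Sparrow (n=184): 18/184=0.0978, 86/184=0.4674, 78/184=0.4239, 2/184=0.0109
Proportions for Lincoln's Sparrow (n=89): 29/89=0.3258, 18/89=0.2022, 33/89=0.3708, 9/89=0.1011
Σ|p₁ᵢ − p₂ᵢ| = 0.2280 + 0.2652 + 0.0531 + 0.0902 = 0.6365
D = 1 − ½ × 0.6365 = 1 − 0.31825 = 0.68175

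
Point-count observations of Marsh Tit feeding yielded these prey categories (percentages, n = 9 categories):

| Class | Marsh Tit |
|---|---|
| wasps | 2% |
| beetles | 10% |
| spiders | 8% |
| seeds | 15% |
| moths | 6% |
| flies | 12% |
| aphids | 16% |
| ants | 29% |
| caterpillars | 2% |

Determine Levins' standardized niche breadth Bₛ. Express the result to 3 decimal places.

Convert percentages to proportions (divide by 100).
Σpᵢ² = 0.02² + 0.10² + 0.08² + 0.15² + 0.06² + 0.12² + 0.16² + 0.29² + 0.02² = 0.0004 + 0.0100 + 0.0064 + 0.0225 + 0.0036 + 0.0144 + 0.0256 + 0.0841 + 0.0004 = 0.1674
B = 1 / 0.1674 = 5.97372
Bₛ = (B − 1)/(n − 1) = (5.97372 − 1)/(9 − 1) = 4.97372/8 = 0.62172

0.622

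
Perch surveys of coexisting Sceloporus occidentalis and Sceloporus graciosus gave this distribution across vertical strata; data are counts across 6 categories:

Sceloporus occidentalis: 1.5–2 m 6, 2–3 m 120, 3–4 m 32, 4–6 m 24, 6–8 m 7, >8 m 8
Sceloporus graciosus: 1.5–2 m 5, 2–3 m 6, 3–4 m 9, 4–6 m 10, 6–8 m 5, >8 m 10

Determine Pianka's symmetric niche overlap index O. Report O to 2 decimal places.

0.57

Proportions for Sceloporus occidentalis (n=197): 6/197=0.0305, 120/197=0.6091, 32/197=0.1624, 24/197=0.1218, 7/197=0.0355, 8/197=0.0406
Proportions for Sceloporus graciosus (n=45): 5/45=0.1111, 6/45=0.1333, 9/45=0.2000, 10/45=0.2222, 5/45=0.1111, 10/45=0.2222
Σ p₁ᵢp₂ᵢ = 0.003389 + 0.081193 + 0.032480 + 0.027064 + 0.003944 + 0.009021 = 0.157091
Σp_1ᵢ² = 0.0305² + 0.6091² + 0.1624² + 0.1218² + 0.0355² + 0.0406² = 0.000930 + 0.371003 + 0.026374 + 0.014835 + 0.001260 + 0.001648 = 0.416050
Σp_2ᵢ² = 0.1111² + 0.1333² + 0.2000² + 0.2222² + 0.1111² + 0.2222² = 0.012343 + 0.017769 + 0.040000 + 0.049373 + 0.012343 + 0.049373 = 0.181201
O = 0.157091 / √(0.416050 × 0.181201) = 0.157091 / 0.2745700 = 0.5721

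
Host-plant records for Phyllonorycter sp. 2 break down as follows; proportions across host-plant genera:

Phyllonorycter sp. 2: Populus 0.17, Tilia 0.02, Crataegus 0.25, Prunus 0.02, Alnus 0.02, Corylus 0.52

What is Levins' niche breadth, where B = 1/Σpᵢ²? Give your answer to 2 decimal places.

2.75

Σpᵢ² = 0.17² + 0.02² + 0.25² + 0.02² + 0.02² + 0.52² = 0.0289 + 0.0004 + 0.0625 + 0.0004 + 0.0004 + 0.2704 = 0.3630
B = 1 / 0.3630 = 2.7548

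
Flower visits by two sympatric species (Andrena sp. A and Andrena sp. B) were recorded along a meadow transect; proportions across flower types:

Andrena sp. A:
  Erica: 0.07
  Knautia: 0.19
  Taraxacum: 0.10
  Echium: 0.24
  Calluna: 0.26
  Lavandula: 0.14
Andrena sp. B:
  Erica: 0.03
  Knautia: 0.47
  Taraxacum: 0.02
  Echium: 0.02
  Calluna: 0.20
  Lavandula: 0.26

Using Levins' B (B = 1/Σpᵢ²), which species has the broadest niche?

Σp_Aᵢ² = 0.07² + 0.19² + 0.10² + 0.24² + 0.26² + 0.14² = 0.0049 + 0.0361 + 0.0100 + 0.0576 + 0.0676 + 0.0196 = 0.1958
B_A = 1 / 0.1958 = 5.1073
Σp_Bᵢ² = 0.03² + 0.47² + 0.02² + 0.02² + 0.20² + 0.26² = 0.0009 + 0.2209 + 0.0004 + 0.0004 + 0.0400 + 0.0676 = 0.3302
B_B = 1 / 0.3302 = 3.0285
Highest B → broadest niche (most generalist): Andrena sp. A (B = 5.11).

Andrena sp. A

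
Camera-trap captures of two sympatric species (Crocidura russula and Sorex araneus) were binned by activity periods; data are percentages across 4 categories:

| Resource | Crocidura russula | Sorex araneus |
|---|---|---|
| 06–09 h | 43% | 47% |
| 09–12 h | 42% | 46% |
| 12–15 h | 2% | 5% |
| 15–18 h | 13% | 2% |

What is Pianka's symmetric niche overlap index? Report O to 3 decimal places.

0.982

Convert percentages to proportions (divide by 100).
Σ p₁ᵢp₂ᵢ = 0.2021 + 0.1932 + 0.0010 + 0.0026 = 0.3989
Σp_1ᵢ² = 0.43² + 0.42² + 0.02² + 0.13² = 0.1849 + 0.1764 + 0.0004 + 0.0169 = 0.3786
Σp_2ᵢ² = 0.47² + 0.46² + 0.05² + 0.02² = 0.2209 + 0.2116 + 0.0025 + 0.0004 = 0.4354
O = 0.3989 / √(0.3786 × 0.4354) = 0.3989 / 0.406008 = 0.98249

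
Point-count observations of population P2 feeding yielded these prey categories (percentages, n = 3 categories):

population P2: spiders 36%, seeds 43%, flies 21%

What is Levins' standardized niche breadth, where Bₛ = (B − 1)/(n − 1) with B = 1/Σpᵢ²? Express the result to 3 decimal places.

0.894

Convert percentages to proportions (divide by 100).
Σpᵢ² = 0.36² + 0.43² + 0.21² = 0.1296 + 0.1849 + 0.0441 = 0.3586
B = 1 / 0.3586 = 2.78862
Bₛ = (B − 1)/(n − 1) = (2.78862 − 1)/(3 − 1) = 1.78862/2 = 0.89431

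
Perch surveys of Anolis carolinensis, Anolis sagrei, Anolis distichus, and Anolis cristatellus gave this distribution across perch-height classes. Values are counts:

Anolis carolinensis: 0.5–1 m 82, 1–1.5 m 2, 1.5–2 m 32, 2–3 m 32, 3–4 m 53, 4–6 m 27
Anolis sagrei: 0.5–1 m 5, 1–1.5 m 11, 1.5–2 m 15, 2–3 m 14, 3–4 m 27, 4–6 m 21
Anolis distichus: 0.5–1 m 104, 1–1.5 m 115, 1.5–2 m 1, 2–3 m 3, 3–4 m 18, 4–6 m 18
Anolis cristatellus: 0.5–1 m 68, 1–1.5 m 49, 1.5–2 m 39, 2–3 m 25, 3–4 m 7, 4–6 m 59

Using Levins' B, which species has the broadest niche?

Anolis sagrei

Proportions for Anolis carolinensis (n=228): 82/228=0.3596, 2/228=0.0088, 32/228=0.1404, 32/228=0.1404, 53/228=0.2325, 27/228=0.1184
Proportions for Anolis sagrei (n=93): 5/93=0.0538, 11/93=0.1183, 15/93=0.1613, 14/93=0.1505, 27/93=0.2903, 21/93=0.2258
Proportions for Anolis distichus (n=259): 104/259=0.4015, 115/259=0.4440, 1/259=0.0039, 3/259=0.0116, 18/259=0.0695, 18/259=0.0695
Proportions for Anolis cristatellus (n=247): 68/247=0.2753, 49/247=0.1984, 39/247=0.1579, 25/247=0.1012, 7/247=0.0283, 59/247=0.2389
Σp_caroᵢ² = 0.3596² + 0.0088² + 0.1404² + 0.1404² + 0.2325² + 0.1184² = 0.129312 + 0.000077 + 0.019712 + 0.019712 + 0.054056 + 0.014019 = 0.236888
B_caro = 1 / 0.236888 = 4.2214
Σp_sagrᵢ² = 0.0538² + 0.1183² + 0.1613² + 0.1505² + 0.2903² + 0.2258² = 0.002894 + 0.013995 + 0.026018 + 0.022650 + 0.084274 + 0.050986 = 0.200817
B_sagr = 1 / 0.200817 = 4.9797
Σp_distᵢ² = 0.4015² + 0.4440² + 0.0039² + 0.0116² + 0.0695² + 0.0695² = 0.161202 + 0.197136 + 0.000015 + 0.000135 + 0.004830 + 0.004830 = 0.368148
B_dist = 1 / 0.368148 = 2.7163
Σp_crisᵢ² = 0.2753² + 0.1984² + 0.1579² + 0.1012² + 0.0283² + 0.2389² = 0.075790 + 0.039363 + 0.024932 + 0.010241 + 0.000801 + 0.057073 = 0.208200
B_cris = 1 / 0.208200 = 4.8031
Highest B → broadest niche (most generalist): Anolis sagrei (B = 4.98).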